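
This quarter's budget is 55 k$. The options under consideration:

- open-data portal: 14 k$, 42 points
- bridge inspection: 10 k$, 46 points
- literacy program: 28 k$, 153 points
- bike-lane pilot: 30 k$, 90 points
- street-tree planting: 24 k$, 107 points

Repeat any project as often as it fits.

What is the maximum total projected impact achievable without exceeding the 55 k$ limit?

260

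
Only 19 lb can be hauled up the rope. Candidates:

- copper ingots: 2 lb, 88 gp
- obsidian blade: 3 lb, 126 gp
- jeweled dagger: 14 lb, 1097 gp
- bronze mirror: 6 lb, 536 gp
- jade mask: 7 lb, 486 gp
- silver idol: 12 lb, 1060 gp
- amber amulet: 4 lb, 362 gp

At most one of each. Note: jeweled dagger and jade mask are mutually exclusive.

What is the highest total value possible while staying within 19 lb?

1596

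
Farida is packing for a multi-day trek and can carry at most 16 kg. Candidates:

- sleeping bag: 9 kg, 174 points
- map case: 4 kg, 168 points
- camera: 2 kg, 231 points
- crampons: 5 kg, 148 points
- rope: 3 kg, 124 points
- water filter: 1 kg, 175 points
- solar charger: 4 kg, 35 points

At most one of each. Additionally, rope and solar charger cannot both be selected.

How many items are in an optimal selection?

5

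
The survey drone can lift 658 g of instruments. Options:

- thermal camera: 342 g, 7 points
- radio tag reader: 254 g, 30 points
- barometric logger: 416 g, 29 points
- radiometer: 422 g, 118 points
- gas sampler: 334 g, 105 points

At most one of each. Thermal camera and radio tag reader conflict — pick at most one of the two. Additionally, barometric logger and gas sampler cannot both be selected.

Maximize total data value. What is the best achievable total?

135

The ratio ordering already packs tightly: radio tag reader + gas sampler, 588 g, 135.
That's the maximum — no feasible swap from here does better than 135.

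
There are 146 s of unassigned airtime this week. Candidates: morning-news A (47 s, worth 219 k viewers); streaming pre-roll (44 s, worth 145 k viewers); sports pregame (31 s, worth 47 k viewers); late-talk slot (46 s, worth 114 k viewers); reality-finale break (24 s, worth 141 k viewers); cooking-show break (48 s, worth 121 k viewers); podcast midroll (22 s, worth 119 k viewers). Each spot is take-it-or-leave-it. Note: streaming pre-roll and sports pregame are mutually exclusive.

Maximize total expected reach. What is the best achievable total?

624

Taking morning-news A + streaming pre-roll + reality-finale break + podcast midroll: 137 s used, 624 in expected reach.
Next best is morning-news A + reality-finale break + cooking-show break + podcast midroll at 600 (141 s) — short by 24.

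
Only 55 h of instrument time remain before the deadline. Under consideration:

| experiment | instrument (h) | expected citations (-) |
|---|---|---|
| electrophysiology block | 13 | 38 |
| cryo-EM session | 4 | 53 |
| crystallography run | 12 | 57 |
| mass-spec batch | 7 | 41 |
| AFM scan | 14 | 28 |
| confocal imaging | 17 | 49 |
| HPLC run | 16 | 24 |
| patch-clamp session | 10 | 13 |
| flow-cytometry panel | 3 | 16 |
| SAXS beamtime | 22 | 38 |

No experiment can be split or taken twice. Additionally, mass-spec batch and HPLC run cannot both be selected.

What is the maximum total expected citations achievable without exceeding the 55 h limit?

238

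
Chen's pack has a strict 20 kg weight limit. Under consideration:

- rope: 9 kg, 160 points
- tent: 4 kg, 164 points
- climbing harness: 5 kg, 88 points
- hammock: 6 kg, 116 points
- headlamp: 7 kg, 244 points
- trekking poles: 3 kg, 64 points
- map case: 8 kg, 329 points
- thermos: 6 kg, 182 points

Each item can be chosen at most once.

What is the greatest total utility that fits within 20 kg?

737

The ratio ordering already packs tightly: tent + headlamp + map case, 19 kg, 737.
Runner-up tent + map case + thermos tops out at 675.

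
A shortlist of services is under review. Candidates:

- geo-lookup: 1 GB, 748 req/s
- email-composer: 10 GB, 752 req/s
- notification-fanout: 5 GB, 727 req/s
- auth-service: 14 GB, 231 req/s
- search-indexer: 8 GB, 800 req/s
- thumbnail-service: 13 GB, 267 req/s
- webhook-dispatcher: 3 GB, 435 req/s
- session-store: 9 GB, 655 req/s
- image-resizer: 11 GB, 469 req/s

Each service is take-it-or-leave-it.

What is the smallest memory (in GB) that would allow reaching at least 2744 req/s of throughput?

23

Need the lightest bundle worth ≥ 2744.
Taking geo-lookup + notification-fanout + search-indexer + session-store gives 2930 (≥ 2744) for 23 GB.
Below 23 GB the best achievable stays under 2744.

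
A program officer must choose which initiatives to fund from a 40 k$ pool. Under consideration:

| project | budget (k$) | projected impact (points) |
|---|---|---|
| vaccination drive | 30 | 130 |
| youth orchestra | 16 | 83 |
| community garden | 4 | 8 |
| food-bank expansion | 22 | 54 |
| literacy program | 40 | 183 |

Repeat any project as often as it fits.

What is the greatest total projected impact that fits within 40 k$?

Ranking by ratio (projected impact/k$): youth orchestra 5.19, literacy program 4.58, vaccination drive 4.33, food-bank expansion 2.45.
A density-first pass picks 2×youth orchestra + 2×community garden — 182 at 40 k$.
The 40 k$ tied up in 2×youth orchestra and 2×community garden is better spent on literacy program — total rises to 183 (40 k$).
Every other selection either busts 40 k$ or fails to beat 183.

183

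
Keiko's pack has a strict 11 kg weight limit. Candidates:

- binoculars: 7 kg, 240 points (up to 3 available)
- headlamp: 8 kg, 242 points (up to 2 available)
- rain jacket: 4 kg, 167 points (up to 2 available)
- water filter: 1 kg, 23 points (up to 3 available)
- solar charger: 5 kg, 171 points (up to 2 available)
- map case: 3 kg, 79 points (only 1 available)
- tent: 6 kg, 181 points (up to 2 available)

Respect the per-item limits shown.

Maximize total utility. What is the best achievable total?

413

Density check — rain jacket 41.75, binoculars 34.29, solar charger 34.20 are the best per kg.
Taking 2×rain jacket + map case: 11 kg used, 413 in utility.
Nothing else within 11 kg beats 413.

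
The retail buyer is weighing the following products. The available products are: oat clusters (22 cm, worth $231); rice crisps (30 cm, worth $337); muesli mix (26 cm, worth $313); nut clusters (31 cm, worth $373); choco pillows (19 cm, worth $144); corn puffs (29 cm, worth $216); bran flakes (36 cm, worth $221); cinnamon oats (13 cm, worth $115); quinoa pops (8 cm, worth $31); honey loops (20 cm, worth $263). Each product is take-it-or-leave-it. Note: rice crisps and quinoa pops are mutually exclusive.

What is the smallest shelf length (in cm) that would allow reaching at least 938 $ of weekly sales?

77

Need the lightest bundle worth ≥ 938.
Taking muesli mix + nut clusters + honey loops gives 949 (≥ 938) for 77 cm.
Any bundle with less than 77 cm falls short of 938.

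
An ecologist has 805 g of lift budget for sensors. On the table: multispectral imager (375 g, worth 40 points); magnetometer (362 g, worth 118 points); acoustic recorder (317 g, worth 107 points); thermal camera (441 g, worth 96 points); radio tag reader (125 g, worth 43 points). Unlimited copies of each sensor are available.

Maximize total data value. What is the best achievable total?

By data value per g: radio tag reader 0.34, acoustic recorder 0.34, magnetometer 0.33 lead.
Taking the top-ratio sensors first gives 6×radio tag reader for 258 (750 g).
Dropping 5×radio tag reader frees 625 g; slotting in magnetometer + acoustic recorder (679 g) lifts the total to 268 at 804 g.
Nothing else within 805 g beats 268.

268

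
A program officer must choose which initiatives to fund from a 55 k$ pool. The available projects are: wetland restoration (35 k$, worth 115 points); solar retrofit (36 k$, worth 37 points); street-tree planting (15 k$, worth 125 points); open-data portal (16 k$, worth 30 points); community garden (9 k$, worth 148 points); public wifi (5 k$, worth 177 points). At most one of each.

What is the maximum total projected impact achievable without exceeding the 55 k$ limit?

Best packing: street-tree planting + open-data portal + community garden + public wifi — 45 k$, 480 total.

480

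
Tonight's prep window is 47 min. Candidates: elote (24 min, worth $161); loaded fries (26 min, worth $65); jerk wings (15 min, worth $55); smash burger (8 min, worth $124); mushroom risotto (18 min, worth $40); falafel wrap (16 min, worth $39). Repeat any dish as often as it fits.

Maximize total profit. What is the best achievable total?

Best packing: 5×smash burger — 40 min, 620 total.
That's the maximum — no swap from here does better than 620.

620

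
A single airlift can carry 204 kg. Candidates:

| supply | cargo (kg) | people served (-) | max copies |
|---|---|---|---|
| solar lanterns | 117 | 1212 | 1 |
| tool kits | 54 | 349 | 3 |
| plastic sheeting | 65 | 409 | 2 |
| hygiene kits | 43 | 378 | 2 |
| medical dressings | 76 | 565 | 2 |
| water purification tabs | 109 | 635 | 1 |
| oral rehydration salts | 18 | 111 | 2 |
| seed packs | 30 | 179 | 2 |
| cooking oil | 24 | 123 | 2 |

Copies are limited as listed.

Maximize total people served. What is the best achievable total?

Ranking by ratio (people served/kg): solar lanterns 10.36, hygiene kits 8.79, medical dressings 7.43, tool kits 6.46.
The ratio ordering already packs tightly: solar lanterns + 2×hygiene kits, 203 kg, 1968.
Every other selection either busts 204 kg or exceeds an availability limit or fails to beat 1968.

1968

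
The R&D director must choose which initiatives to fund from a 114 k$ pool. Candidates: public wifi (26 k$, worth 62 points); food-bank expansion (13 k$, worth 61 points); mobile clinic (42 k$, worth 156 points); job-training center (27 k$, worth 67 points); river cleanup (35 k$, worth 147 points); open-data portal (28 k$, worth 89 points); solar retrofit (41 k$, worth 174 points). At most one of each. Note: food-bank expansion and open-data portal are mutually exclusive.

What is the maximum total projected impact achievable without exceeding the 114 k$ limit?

419

The ratio heuristic lands on food-bank expansion + river cleanup + solar retrofit (382) but leaves 25 k$ idle.
Replace food-bank expansion and river cleanup with mobile clinic + open-data portal: the trade gains 37 net, giving 419 at 111 k$.
No other feasible combination exceeds 419.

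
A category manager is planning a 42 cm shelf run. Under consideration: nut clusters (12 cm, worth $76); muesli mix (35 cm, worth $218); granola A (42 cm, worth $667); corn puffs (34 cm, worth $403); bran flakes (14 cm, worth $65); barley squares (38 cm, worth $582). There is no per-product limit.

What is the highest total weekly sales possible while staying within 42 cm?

667

The ratio ordering already packs tightly: granola A, 42 cm, 667.
No other feasible combination exceeds 667.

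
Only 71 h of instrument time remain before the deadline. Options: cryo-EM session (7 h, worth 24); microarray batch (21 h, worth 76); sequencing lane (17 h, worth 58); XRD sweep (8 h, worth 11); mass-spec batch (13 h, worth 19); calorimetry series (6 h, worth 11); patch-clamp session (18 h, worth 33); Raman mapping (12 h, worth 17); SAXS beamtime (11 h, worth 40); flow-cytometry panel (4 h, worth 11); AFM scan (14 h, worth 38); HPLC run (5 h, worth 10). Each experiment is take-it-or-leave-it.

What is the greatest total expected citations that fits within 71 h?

Ranking by ratio (expected citations/h): SAXS beamtime 3.64, microarray batch 3.62, cryo-EM session 3.43.
A density-first pass picks cryo-EM session + microarray batch + sequencing lane + calorimetry series + SAXS beamtime + flow-cytometry panel + HPLC run — 230 at 71 h.
Dropping calorimetry series and flow-cytometry panel and HPLC run frees 15 h; slotting in AFM scan (14 h) lifts the total to 236 at 70 h.
The spare 1 h is too small for any remaining experiment, and no exchange beats 236.

236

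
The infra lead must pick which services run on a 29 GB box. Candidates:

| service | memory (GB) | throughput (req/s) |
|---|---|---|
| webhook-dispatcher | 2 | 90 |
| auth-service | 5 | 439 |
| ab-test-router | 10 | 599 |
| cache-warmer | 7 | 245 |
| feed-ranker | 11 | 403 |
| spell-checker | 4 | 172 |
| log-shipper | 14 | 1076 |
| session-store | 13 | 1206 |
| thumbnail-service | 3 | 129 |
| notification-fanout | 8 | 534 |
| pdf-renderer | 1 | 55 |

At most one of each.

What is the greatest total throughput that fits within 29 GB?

2372

Taking the top-ratio services first gives webhook-dispatcher + auth-service + session-store + notification-fanout + pdf-renderer for 2324 (29 GB).
Dropping auth-service and notification-fanout and pdf-renderer frees 14 GB; slotting in log-shipper (14 GB) lifts the total to 2372 at 29 GB.
An exhaustive check of the 2048 subsets confirms 2372.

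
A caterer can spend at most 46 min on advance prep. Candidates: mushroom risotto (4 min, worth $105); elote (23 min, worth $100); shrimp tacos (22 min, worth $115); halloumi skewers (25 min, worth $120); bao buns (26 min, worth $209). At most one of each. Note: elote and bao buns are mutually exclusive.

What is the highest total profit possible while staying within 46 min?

314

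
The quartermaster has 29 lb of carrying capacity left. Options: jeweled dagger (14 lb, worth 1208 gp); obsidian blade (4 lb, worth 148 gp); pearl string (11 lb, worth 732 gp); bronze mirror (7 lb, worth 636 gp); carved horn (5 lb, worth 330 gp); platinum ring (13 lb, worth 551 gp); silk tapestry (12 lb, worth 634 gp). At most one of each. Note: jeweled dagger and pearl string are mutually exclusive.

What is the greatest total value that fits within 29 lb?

Taking jeweled dagger + bronze mirror + carved horn: 26 lb used, 2174 in value.
The closest alternative, jeweled dagger + obsidian blade + bronze mirror, reaches only 1992.

2174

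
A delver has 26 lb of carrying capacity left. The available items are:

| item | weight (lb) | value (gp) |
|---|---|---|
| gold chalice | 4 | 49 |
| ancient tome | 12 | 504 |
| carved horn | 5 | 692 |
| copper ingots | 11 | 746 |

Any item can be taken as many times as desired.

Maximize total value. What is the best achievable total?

3460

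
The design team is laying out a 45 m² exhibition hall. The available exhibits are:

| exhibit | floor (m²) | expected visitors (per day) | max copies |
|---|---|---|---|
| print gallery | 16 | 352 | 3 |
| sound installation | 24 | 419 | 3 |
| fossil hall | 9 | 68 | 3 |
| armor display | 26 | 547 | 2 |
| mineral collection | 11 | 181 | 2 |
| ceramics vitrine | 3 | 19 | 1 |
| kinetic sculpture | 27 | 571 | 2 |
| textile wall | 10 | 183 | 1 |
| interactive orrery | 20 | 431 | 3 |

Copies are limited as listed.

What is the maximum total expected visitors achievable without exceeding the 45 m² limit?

923

Taking the top-ratio exhibits first gives 2×print gallery + ceramics vitrine + textile wall for 906 (45 m²).
Replace print gallery and ceramics vitrine and textile wall with kinetic sculpture: the trade gains 17 net, giving 923 at 43 m².
The spare 2 m² is too small for any remaining exhibit, and no exchange beats 923.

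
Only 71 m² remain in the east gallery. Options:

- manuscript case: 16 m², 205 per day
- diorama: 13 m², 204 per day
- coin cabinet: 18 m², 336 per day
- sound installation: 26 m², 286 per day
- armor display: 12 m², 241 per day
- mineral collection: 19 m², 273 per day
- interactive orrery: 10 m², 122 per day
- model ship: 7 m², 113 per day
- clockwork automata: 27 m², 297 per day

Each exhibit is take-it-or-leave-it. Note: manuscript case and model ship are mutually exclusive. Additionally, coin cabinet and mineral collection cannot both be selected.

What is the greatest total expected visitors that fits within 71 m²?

1108

Best packing: manuscript case + diorama + coin cabinet + armor display + interactive orrery — 69 m², 1108 total.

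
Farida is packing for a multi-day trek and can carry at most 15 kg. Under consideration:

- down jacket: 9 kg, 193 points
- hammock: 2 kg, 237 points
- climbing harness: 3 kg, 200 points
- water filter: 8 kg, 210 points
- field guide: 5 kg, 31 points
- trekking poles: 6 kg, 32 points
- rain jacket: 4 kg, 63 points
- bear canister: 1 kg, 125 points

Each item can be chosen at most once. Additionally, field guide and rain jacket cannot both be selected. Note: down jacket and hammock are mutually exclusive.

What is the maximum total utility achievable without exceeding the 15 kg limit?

Ranking by ratio (utility/kg): bear canister 125.00, hammock 118.50, climbing harness 66.67.
Taking hammock + climbing harness + water filter + bear canister: 14 kg used, 772 in utility.
An exhaustive check of the 256 subsets confirms 772.

772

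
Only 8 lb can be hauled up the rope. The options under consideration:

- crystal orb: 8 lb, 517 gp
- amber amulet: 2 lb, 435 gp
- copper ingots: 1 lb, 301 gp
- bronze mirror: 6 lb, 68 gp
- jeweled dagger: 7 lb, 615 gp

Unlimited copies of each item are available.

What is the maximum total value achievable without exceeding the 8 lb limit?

Best packing: 8×copper ingots — 8 lb, 2408 total.
Every other selection either busts 8 lb or fails to beat 2408.

2408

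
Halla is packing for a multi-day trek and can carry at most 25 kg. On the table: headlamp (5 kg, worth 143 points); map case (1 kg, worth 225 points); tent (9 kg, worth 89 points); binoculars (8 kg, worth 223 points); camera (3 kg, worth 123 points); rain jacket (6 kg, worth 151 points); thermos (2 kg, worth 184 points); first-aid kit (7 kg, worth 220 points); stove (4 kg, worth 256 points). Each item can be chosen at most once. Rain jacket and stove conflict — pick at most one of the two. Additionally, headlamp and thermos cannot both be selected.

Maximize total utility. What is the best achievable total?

1231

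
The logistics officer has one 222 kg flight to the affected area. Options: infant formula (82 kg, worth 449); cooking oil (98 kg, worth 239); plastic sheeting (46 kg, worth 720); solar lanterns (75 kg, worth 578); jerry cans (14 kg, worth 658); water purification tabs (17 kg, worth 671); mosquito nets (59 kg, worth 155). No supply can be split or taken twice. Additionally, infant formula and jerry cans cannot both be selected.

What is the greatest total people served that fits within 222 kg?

2782

Best packing: plastic sheeting + solar lanterns + jerry cans + water purification tabs + mosquito nets — 211 kg, 2782 total.
The spare 11 kg is too small for any remaining supply, and no feasible exchange beats 2782.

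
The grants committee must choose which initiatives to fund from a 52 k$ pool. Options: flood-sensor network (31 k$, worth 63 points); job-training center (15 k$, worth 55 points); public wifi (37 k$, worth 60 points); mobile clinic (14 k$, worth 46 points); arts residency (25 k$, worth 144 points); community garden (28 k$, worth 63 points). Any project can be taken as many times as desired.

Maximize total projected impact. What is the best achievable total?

Ranking by ratio (projected impact/k$): arts residency 5.76, job-training center 3.67, mobile clinic 3.29.
Best packing: 2×arts residency — 50 k$, 288 total.
Every other selection either busts 52 k$ or fails to beat 288.

288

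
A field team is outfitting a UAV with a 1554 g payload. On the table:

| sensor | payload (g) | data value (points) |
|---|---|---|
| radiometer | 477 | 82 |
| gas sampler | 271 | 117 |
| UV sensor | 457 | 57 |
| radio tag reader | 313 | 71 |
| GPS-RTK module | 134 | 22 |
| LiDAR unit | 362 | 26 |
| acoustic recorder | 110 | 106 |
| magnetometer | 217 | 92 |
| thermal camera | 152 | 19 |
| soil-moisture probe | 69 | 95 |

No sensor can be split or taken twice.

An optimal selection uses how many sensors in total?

6

Best achievable data value is 563.
For example radiometer + gas sampler + radio tag reader + acoustic recorder + magnetometer + soil-moisture probe achieves it, using 1457 g.
Every optimal selection uses 6 sensors.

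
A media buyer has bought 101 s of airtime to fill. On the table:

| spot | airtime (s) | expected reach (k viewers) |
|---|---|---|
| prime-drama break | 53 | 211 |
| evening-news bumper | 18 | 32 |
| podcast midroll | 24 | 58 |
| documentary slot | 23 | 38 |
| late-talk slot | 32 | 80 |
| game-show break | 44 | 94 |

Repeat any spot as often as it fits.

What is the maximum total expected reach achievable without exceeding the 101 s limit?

327

Taking the top-ratio spots first gives prime-drama break + late-talk slot for 291 (85 s).
Replace late-talk slot with 2×podcast midroll: the trade gains 36 net, giving 327 at 101 s.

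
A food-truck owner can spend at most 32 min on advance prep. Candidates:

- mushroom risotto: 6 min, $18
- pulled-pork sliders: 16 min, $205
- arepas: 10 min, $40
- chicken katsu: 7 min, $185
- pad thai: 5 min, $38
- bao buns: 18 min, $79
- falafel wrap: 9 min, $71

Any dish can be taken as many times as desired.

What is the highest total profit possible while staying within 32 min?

4×chicken katsu uses 28 of the 32 min and totals 740.
Nothing else within 32 min beats 740.

740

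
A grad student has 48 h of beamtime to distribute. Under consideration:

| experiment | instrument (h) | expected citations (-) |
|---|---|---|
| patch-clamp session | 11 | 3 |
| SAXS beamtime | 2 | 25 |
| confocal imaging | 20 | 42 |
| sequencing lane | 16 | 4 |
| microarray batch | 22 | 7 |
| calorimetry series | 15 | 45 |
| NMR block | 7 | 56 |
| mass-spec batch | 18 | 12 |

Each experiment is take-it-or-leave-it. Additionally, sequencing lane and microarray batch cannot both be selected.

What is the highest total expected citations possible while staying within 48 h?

Best packing: SAXS beamtime + confocal imaging + calorimetry series + NMR block — 44 h, 168 total.

168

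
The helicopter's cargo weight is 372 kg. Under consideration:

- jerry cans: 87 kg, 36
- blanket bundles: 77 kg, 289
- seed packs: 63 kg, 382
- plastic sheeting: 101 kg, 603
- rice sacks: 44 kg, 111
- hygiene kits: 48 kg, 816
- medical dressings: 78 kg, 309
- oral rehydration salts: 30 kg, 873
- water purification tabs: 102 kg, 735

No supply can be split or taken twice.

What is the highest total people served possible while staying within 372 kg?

3409

Density check — oral rehydration salts 29.10, hygiene kits 17.00, water purification tabs 7.21, seed packs 6.06 are the best per kg.
Taking seed packs + plastic sheeting + hygiene kits + oral rehydration salts + water purification tabs: 344 kg used, 3409 in people served.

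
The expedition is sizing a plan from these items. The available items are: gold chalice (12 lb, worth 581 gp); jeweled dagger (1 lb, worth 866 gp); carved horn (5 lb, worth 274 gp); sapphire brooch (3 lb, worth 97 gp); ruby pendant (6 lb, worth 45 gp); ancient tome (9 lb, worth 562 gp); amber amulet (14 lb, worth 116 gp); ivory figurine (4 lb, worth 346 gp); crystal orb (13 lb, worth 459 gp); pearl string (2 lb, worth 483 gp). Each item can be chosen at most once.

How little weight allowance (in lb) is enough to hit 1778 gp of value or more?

Need the lightest bundle worth ≥ 1778.
Taking jeweled dagger + sapphire brooch + ivory figurine + pearl string gives 1792 (≥ 1778) for 10 lb.
Any bundle with less than 10 lb falls short of 1778.

10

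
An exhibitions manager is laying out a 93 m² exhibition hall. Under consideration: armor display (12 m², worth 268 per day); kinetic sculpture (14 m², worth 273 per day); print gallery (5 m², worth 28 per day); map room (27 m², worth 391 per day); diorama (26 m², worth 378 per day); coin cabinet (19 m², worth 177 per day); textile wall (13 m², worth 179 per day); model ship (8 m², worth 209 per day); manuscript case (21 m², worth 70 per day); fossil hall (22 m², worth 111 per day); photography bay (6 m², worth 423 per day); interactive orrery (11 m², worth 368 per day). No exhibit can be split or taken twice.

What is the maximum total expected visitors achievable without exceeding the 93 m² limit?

The ratio heuristic lands on armor display + kinetic sculpture + diorama + textile wall + model ship + photography bay + interactive orrery (2098) but leaves 3 m² idle.
The 26 m² tied up in diorama is better spent on map room — total rises to 2111 (91 m²).
An exhaustive check of the 4096 subsets confirms 2111.

2111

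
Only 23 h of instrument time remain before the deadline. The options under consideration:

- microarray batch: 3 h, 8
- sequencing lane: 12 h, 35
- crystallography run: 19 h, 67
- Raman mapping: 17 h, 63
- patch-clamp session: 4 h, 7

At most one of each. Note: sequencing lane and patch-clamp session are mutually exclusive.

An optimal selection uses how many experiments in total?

2

Optimal total is 75.
For example microarray batch + crystallography run achieves it, using 22 h.
Any selection reaching 75 contains exactly 2 experiments.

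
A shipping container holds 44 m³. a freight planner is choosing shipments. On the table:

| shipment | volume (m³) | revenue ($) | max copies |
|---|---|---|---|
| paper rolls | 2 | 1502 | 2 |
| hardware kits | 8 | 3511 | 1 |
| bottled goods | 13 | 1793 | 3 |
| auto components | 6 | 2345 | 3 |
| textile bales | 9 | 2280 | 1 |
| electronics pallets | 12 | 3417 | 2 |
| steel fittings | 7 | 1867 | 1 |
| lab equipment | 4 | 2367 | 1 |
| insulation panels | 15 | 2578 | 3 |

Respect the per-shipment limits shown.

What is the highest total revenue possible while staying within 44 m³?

Greedy by ratio would take 2×paper rolls + hardware kits + 3×auto components + steel fittings + lab equipment: 41 m³ used, total 17784.
Dropping steel fittings frees 7 m³; slotting in textile bales (9 m³) lifts the total to 18197 at 43 m³.

18197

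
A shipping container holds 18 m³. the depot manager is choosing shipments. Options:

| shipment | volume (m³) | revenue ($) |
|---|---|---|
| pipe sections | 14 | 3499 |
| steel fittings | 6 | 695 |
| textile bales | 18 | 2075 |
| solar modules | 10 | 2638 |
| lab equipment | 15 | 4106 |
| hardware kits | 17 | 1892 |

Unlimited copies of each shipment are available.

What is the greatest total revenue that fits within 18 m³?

The ratio ordering already packs tightly: lab equipment, 15 m³, 4106.

4106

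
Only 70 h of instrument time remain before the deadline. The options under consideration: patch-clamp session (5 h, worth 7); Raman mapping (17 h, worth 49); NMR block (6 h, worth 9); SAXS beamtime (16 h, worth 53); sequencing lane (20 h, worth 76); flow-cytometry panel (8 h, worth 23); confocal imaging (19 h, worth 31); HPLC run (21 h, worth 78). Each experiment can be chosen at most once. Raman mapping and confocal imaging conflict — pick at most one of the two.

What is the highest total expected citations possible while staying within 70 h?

237

Best packing: patch-clamp session + SAXS beamtime + sequencing lane + flow-cytometry panel + HPLC run — 70 h, 237 total.
The closest alternative, SAXS beamtime + sequencing lane + flow-cytometry panel + HPLC run, reaches only 230.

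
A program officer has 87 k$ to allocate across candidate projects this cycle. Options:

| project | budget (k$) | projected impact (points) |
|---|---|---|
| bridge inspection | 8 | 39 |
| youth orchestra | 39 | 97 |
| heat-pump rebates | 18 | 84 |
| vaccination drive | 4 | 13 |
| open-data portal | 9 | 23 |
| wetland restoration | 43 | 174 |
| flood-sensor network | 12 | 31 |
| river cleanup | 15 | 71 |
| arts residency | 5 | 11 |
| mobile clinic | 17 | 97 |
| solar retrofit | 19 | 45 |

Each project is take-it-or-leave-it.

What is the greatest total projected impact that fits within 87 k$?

394

A density-first pass picks bridge inspection + heat-pump rebates + vaccination drive + open-data portal + flood-sensor network + river cleanup + mobile clinic — 358 at 83 k$.
Using the slack differently, bridge inspection + heat-pump rebates + wetland restoration + mobile clinic comes to 394 at 86 k$.
No other feasible combination exceeds 394.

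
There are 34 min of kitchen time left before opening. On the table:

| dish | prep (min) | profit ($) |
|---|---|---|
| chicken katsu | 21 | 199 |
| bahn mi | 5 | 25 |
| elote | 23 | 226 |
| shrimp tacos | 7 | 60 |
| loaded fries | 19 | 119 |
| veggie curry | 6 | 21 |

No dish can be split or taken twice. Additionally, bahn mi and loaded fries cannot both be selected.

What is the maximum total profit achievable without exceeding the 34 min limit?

Best packing: elote + shrimp tacos — 30 min, 286 total.
Every other selection either busts 34 min or breaks a pairing rule or fails to beat 286.

286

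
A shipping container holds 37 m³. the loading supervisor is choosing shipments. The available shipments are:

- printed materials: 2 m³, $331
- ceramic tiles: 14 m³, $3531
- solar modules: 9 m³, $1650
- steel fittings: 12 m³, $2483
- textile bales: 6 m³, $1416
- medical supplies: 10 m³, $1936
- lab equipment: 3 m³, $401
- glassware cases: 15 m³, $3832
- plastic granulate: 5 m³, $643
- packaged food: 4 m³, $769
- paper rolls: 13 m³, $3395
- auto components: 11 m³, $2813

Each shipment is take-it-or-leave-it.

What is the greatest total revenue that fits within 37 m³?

By revenue per m³: paper rolls 261.15, auto components 255.73, glassware cases 255.47 lead.
A density-first pass picks printed materials + textile bales + packaged food + paper rolls + auto components — 8724 at 36 m³.
The 13 m³ tied up in printed materials and auto components is better spent on ceramic tiles — total rises to 9111 (37 m³).
The closest alternative, printed materials + ceramic tiles + textile bales + glassware cases, reaches only 9110.

9111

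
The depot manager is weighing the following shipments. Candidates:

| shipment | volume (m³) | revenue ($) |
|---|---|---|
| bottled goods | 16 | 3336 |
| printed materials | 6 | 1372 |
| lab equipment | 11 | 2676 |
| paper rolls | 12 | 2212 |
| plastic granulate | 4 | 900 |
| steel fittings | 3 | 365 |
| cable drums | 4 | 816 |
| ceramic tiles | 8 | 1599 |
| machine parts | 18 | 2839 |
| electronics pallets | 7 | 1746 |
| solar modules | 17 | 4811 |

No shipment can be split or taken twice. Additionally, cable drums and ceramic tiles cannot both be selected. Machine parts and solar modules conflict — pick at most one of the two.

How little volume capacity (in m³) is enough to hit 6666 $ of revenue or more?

Look for the lowest-volume combination reaching 6666.
Taking printed materials + plastic granulate + solar modules gives 7083 (≥ 6666) for 27 m³.
Below 27 m³ the best achievable stays under 6666.

27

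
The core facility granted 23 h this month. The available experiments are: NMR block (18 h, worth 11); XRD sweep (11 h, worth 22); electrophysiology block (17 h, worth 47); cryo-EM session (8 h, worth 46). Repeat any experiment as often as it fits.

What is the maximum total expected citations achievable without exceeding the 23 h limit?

92

Taking 2×cryo-EM session: 16 h used, 92 in expected citations.
That's the maximum — no swap from here does better than 92.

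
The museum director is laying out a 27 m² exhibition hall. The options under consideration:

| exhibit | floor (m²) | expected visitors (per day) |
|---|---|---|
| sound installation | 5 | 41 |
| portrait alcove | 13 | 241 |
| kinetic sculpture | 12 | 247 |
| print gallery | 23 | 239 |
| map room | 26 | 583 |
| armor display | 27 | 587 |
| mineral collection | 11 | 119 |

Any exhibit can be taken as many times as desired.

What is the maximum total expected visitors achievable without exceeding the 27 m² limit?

Taking the top-ratio exhibits first gives map room for 583 (26 m²).
Replace map room with armor display: the trade gains 4 net, giving 587 at 27 m².
Every other selection either busts 27 m² or fails to beat 587.

587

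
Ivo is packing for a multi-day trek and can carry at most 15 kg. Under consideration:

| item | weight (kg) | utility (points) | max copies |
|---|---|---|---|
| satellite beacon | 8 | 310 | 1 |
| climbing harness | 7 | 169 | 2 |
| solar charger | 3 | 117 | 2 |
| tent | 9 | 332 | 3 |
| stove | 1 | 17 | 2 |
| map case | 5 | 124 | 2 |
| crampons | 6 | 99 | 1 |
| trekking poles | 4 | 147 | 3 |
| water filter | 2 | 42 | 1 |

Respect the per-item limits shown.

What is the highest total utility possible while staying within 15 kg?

By utility per kg: solar charger 39.00, satellite beacon 38.75, tent 36.89 lead.
Greedy by ratio would take satellite beacon + 2×solar charger + stove: 15 kg used, total 561.
Replace solar charger and stove with trekking poles: the trade gains 13 net, giving 574 at 15 kg.
No other feasible combination exceeds 574.

574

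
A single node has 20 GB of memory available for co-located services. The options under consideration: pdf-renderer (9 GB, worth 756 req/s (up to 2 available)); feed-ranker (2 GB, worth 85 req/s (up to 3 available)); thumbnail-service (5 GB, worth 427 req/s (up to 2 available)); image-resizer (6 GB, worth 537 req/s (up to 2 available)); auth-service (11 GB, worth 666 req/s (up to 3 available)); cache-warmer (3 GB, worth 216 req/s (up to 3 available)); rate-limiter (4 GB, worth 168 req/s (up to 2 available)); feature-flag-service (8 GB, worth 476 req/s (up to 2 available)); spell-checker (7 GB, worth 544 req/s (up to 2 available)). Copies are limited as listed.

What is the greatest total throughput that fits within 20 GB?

1720

Density check — image-resizer 89.50, thumbnail-service 85.40, pdf-renderer 84.00, spell-checker 77.71 are the best per GB.
A density-first pass picks thumbnail-service + 2×image-resizer + cache-warmer — 1717 at 20 GB.
The 9 GB tied up in image-resizer and cache-warmer is better spent on pdf-renderer — total rises to 1720 (20 GB).
Nothing else within 20 GB beats 1720.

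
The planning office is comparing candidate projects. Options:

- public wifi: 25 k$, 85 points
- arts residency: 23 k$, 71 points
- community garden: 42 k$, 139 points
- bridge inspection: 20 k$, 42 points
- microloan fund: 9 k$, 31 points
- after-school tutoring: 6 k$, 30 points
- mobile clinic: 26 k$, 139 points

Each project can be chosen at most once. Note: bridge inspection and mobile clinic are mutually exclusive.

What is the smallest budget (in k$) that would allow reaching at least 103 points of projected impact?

26

Minimise k$ subject to total projected impact ≥ 103.
mobile clinic: 139 projected impact at 26 k$.
Below 26 k$ the best achievable stays under 103.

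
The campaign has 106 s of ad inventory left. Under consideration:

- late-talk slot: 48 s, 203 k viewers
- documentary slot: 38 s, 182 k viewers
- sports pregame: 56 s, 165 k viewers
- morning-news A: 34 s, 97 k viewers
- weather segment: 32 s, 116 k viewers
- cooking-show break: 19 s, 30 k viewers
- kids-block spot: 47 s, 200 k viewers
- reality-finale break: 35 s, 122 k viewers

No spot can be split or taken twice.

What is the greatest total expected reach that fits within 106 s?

420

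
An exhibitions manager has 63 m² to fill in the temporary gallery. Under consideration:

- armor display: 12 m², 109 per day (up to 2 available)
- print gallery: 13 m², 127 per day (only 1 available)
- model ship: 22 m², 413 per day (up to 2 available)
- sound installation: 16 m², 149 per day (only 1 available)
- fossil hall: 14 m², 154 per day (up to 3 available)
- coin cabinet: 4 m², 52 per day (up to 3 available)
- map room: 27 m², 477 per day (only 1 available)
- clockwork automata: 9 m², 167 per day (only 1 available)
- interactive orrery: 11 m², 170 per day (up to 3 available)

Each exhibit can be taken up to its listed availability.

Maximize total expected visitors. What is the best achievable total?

Greedy by ratio would take 2×model ship + 2×coin cabinet + clockwork automata: 61 m² used, total 1097.
Dropping model ship and coin cabinet frees 26 m²; slotting in map room (27 m²) lifts the total to 1109 at 62 m².

1109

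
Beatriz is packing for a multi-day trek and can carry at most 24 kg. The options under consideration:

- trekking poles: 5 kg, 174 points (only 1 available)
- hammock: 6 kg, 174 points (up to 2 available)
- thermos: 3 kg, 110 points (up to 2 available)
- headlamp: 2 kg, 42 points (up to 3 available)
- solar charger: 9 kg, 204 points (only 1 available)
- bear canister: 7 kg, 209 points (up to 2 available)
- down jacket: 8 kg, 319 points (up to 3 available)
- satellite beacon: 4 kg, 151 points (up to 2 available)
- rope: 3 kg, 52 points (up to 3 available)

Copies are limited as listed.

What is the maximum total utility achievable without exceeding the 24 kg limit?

Taking 3×down jacket: 24 kg used, 957 in utility.
Every other selection either busts 24 kg or exceeds an availability limit or fails to beat 957.

957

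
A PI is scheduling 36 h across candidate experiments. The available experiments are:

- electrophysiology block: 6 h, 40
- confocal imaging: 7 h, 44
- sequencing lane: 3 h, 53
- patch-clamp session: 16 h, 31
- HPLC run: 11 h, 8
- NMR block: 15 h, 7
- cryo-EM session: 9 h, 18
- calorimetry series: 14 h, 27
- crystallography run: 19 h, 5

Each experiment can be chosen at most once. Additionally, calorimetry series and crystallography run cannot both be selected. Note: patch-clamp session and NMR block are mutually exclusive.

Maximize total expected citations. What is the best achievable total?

168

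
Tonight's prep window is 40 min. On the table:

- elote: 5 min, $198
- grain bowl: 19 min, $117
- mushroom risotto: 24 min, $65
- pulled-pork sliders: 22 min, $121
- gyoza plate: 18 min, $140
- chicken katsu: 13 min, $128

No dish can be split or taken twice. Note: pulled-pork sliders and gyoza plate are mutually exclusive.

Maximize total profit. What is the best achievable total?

466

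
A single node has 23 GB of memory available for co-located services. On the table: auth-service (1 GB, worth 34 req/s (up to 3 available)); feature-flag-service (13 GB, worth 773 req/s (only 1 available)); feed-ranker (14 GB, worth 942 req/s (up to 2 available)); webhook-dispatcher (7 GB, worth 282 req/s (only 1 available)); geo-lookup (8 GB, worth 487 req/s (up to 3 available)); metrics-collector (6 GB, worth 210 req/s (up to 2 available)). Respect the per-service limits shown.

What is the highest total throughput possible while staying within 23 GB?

By throughput per GB: feed-ranker 67.29, geo-lookup 60.88, feature-flag-service 59.46 lead.
The ratio ordering already packs tightly: auth-service + feed-ranker + geo-lookup, 23 GB, 1463.
No other feasible combination exceeds 1463.

1463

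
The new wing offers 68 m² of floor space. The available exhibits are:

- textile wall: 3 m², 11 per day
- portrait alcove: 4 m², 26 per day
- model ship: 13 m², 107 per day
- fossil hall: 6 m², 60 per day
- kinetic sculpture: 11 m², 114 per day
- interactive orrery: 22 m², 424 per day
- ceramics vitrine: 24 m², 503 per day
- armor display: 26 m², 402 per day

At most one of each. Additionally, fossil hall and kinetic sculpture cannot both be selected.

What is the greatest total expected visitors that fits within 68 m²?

Density check — ceramics vitrine 20.96, interactive orrery 19.27, armor display 15.46 are the best per m².
Taking textile wall + model ship + fossil hall + interactive orrery + ceramics vitrine: 68 m² used, 1105 in expected visitors.

1105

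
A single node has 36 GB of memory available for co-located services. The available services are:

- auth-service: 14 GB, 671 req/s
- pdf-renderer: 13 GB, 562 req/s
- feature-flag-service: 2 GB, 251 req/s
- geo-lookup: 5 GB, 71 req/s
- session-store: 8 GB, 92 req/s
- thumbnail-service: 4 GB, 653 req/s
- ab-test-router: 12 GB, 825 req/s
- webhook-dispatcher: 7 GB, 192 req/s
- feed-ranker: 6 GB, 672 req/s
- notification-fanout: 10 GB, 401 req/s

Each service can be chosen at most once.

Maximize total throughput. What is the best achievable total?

2821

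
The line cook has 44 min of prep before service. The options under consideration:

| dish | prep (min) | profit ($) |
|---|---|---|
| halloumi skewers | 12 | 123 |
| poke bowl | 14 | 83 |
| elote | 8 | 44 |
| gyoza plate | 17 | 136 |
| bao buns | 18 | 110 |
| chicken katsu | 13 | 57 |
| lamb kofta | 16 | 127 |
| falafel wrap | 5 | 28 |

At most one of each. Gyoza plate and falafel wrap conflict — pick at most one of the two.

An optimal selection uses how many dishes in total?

3

The maximum profit within 44 min is 342.
One optimal bundle: halloumi skewers + poke bowl + gyoza plate (43 min).
All optima have 3 dishes.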